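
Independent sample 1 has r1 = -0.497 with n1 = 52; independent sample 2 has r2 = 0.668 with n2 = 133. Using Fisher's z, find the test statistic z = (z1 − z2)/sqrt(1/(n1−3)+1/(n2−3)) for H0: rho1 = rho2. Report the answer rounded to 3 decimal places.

Fisher z-transforms: z1 = atanh(-0.497) = -0.545314, z2 = atanh(0.668) = 0.807123; difference d = -1.352437
Var(d) = 1/49 + 1/130 = 0.0204082 + 0.0076923 = 0.0281005
z = d/√Var(d) = -1.352437 / √0.0281005 = -1.352437 / 0.167632 = -8.068

-8.068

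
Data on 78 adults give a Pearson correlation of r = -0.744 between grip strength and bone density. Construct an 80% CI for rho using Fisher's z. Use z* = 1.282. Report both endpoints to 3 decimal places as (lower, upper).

(-0.803, -0.670)

Fisher z: z_r = atanh(r) = ½·ln((1+(-0.744))/(1−(-0.744))) = -0.959380
SE(z) = 1/√(n−3) = 1/√75 = 0.115470
80% ⇒ z* = 1.282; margin = 1.282·0.115470 = 0.148033
CI on z-scale: (-1.107413, -0.811347)
Back-transform: tanh(-1.107413) = -0.803146, tanh(-0.811347) = -0.670333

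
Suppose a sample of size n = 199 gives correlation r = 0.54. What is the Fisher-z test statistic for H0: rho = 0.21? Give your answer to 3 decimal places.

z_r = atanh(0.54) = 0.604156,  z_0 = atanh(0.21) = 0.213171
SE = 1/√(n−3) = 1/√196 = 0.071429
z = (z_r − z_0)/SE = (0.604156 − 0.213171) / 0.071429 = 0.390985 / 0.071429 = 5.474

5.474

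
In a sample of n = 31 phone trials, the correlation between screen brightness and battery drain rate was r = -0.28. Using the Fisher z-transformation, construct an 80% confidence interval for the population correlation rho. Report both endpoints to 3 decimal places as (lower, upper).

Fisher z: z_r = atanh(r) = ½·ln((1+(-0.28))/(1−(-0.28))) = -0.287682
SE(z) = 1/√(n−3) = 1/√28 = 0.188982
80% ⇒ z* = 1.282; margin = 1.282·0.188982 = 0.242275
CI on z-scale: (-0.529957, -0.045407)
Back-transform: tanh(-0.529957) = -0.485348, tanh(-0.045407) = -0.045376

(-0.485, -0.045)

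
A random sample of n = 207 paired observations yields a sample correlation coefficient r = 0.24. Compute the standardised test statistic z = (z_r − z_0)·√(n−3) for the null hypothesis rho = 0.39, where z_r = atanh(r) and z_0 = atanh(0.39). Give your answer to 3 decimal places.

-2.386

Fisher z: atanh(0.24) = 0.244774, atanh(0.39) = 0.411800
z = (z_r − z_0)·√(n−3) = (0.244774 − 0.411800)·√204 = -0.167026 · 14.282857 = -2.386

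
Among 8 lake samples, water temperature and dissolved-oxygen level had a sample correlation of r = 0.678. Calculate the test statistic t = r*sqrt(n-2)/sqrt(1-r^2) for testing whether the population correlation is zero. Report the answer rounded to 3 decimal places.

1 − r² = 1 − 0.459684 = 0.540316;  √(1−r²) = 0.735062
√(n−2) = √6 = 2.449490
t = r·√(n−2)/√(1−r²) = 0.678 · 2.449490 / 0.735062 = 2.259

2.259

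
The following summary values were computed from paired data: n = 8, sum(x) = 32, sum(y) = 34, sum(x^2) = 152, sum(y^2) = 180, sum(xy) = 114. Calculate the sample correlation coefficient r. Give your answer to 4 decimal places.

-0.7537

S_xy = nΣxy − ΣxΣy = 8·114 − 32·34 = 912 − 1088 = -176
S_xx = nΣx² − (Σx)² = 8·152 − 32² = 1216 − 1024 = 192
S_yy = nΣy² − (Σy)² = 8·180 − 34² = 1440 − 1156 = 284
r = S_xy / √(S_xx·S_yy) = -176 / √(192·284) = -176 / √54528 = -176 / 233.5123 = -0.7537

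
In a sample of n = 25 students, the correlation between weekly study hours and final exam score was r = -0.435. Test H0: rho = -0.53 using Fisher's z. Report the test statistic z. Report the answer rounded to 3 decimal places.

z_r = atanh(-0.435) = -0.466047,  z_0 = atanh(-0.53) = -0.590145
SE = 1/√(n−3) = 1/√22 = 0.213201
z = (z_r − z_0)/SE = (-0.466047 − (-0.590145)) / 0.213201 = 0.124098 / 0.213201 = 0.582

0.582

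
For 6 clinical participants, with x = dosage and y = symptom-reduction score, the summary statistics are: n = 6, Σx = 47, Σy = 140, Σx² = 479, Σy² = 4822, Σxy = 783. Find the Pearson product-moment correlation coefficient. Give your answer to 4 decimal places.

-0.7555

Numerator: nΣxy − (Σx)(Σy) = 6·783 − (47)(140) = -1882
Denominator: √[(nΣx²−(Σx)²)(nΣy²−(Σy)²)]
  nΣx²−(Σx)² = 6·479 − 2209 = 665;  nΣy²−(Σy)² = 6·4822 − 19600 = 9332
  √(665·9332) = √6205780 = 2491.1403
r = -1882 / 2491.1403 = -0.7555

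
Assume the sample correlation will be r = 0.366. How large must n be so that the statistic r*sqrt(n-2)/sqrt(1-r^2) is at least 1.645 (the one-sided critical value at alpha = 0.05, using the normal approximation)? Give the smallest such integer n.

20

r√(n−2)/√(1−r²) ≥ 1.645  ⇔  n−2 ≥ (1.645)²·(1−r²)/r²
(1−r²)/r² = (1−0.133956)/0.133956 = 6.4651
n ≥ 2 + 2.706025·6.4651 = 2 + 17.4947 = 19.4947
⌈19.4947⌉ = 20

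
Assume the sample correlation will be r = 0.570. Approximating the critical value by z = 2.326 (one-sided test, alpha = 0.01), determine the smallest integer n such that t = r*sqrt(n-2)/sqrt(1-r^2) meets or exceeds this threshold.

14

r√(n−2)/√(1−r²) ≥ 2.326  ⇔  n−2 ≥ (2.326)²·(1−r²)/r²
(1−r²)/r² = (1−0.324900)/0.324900 = 2.0779
n ≥ 2 + 5.410276·2.0779 = 2 + 11.2420 = 13.2420
⌈13.2420⌉ = 14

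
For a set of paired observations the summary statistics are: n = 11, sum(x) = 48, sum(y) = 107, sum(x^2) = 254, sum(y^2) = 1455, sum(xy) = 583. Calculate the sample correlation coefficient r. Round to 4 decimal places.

S_xy = nΣxy − ΣxΣy = 11·583 − 48·107 = 6413 − 5136 = 1277
S_xx = nΣx² − (Σx)² = 11·254 − 48² = 2794 − 2304 = 490
S_yy = nΣy² − (Σy)² = 11·1455 − 107² = 16005 − 11449 = 4556
r = S_xy / √(S_xx·S_yy) = 1277 / √(490·4556) = 1277 / √2232440 = 1277 / 1494.1352 = 0.8547

0.8547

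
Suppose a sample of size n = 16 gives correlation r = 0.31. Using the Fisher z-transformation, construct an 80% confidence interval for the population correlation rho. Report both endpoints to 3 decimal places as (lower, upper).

Fisher z: z_r = atanh(r) = ½·ln((1+0.31)/(1−0.31)) = 0.320545
SE(z) = 1/√(n−3) = 1/√13 = 0.277350
80% ⇒ z* = 1.282; margin = 1.282·0.277350 = 0.355563
CI on z-scale: (-0.035018, 0.676108)
Back-transform: tanh(-0.035018) = -0.035004, tanh(0.676108) = 0.588983

(-0.035, 0.589)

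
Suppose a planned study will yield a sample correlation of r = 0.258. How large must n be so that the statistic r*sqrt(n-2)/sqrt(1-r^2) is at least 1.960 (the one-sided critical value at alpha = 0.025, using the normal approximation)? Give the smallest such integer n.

56

r√(n−2)/√(1−r²) ≥ 1.960  ⇔  n−2 ≥ (1.960)²·(1−r²)/r²
(1−r²)/r² = (1−0.066564)/0.066564 = 14.0231
n ≥ 2 + 3.8416·14.0231 = 2 + 53.8711 = 55.8711
⌈55.8711⌉ = 56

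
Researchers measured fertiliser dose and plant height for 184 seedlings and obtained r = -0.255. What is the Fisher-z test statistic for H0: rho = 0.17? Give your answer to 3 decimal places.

-5.818

z_r = atanh(-0.255) = -0.260753,  z_0 = atanh(0.17) = 0.171667
SE = 1/√(n−3) = 1/√181 = 0.074329
z = (z_r − z_0)/SE = (-0.260753 − 0.171667) / 0.074329 = -0.432420 / 0.074329 = -5.818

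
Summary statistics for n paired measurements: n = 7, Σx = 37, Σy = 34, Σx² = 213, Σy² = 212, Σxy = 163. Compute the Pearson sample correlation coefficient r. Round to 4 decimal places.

S_xy = nΣxy − ΣxΣy = 7·163 − 37·34 = 1141 − 1258 = -117
S_xx = nΣx² − (Σx)² = 7·213 − 37² = 1491 − 1369 = 122
S_yy = nΣy² − (Σy)² = 7·212 − 34² = 1484 − 1156 = 328
r = S_xy / √(S_xx·S_yy) = -117 / √(122·328) = -117 / √40016 = -117 / 200.0400 = -0.5849

-0.5849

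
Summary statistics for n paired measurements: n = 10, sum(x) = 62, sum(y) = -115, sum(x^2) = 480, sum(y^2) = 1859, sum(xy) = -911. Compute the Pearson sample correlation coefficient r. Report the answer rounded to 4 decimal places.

Numerator: nΣxy − (Σx)(Σy) = 10·(-911) − (62)(-115) = -1980
Denominator: √[(nΣx²−(Σx)²)(nΣy²−(Σy)²)]
  nΣx²−(Σx)² = 10·480 − 3844 = 956;  nΣy²−(Σy)² = 10·1859 − 13225 = 5365
  √(956·5365) = √5128940 = 2264.7163
r = -1980 / 2264.7163 = -0.8743

-0.8743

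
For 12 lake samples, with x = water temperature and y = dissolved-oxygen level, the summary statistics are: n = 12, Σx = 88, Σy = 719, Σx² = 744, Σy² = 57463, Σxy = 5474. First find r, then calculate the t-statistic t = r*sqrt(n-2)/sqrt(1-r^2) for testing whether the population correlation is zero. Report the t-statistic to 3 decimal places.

Numerator: nΣxy − (Σx)(Σy) = 12·5474 − (88)(719) = 2416
Denominator: √[(nΣx²−(Σx)²)(nΣy²−(Σy)²)]
  nΣx²−(Σx)² = 12·744 − 7744 = 1184;  nΣy²−(Σy)² = 12·57463 − 516961 = 172595
  √(1184·172595) = √204352480 = 14295.1908
r = 2416 / 14295.1908 = 0.1690
t = r·√(n−2)/√(1−r²) = 0.1690·√10 / √(1−0.028561) = 0.534425 / 0.985616 = 0.542

0.542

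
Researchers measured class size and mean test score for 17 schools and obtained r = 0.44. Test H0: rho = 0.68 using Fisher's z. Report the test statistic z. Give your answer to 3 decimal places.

z_r = atanh(0.44) = 0.472231,  z_0 = atanh(0.68) = 0.829114
SE = 1/√(n−3) = 1/√14 = 0.267261
z = (z_r − z_0)/SE = (0.472231 − 0.829114) / 0.267261 = -0.356883 / 0.267261 = -1.335

-1.335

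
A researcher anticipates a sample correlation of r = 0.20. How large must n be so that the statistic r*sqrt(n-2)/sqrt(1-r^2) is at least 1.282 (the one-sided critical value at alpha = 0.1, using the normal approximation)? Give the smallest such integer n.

Need r·√(n−2)/√(1−r²) ≥ 1.282
√(n−2) ≥ 1.282·√(1−0.0400) / 0.20 = 1.282·0.979796 / 0.20 = 6.2805
n−2 ≥ 39.4447  ⇒  n ≥ 41.4447
Smallest integer n = 42

42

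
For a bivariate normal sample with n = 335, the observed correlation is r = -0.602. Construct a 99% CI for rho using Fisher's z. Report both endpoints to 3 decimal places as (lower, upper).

Fisher z: z_r = atanh(r) = ½·ln((1+(-0.602))/(1−(-0.602))) = -0.696278
SE(z) = 1/√(n−3) = 1/√332 = 0.054882
99% ⇒ z* = 2.576; margin = 2.576·0.054882 = 0.141376
CI on z-scale: (-0.837654, -0.554902)
Back-transform: tanh(-0.837654) = -0.684564, tanh(-0.554902) = -0.504185

(-0.685, -0.504)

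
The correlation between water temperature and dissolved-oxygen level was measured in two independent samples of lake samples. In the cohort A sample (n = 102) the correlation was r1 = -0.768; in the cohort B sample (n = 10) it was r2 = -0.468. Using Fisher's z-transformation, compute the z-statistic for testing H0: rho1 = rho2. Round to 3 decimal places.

-1.299

Fisher z-transforms: z1 = atanh(-0.768) = -1.015433, z2 = atanh(-0.468) = -0.507506; difference d = -0.507927
Var(d) = 1/99 + 1/7 = 0.0101010 + 0.1428571 = 0.1529581
z = d/√Var(d) = -0.507927 / √0.1529581 = -0.507927 / 0.391099 = -1.299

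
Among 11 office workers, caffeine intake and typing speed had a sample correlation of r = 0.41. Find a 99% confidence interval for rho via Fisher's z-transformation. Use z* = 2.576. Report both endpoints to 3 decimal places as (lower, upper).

z_r = atanh(0.41) = 0.435611;  SE = 1/√(n−3) = 1/√8 = 0.353553
z-limits: 0.435611 ± 2.576·0.353553 = 0.435611 ± 0.910753 = [-0.475142, 1.346364]
ρ-limits: (tanh -0.475142, tanh 1.346364) = (-0.442, 0.873)

(-0.442, 0.873)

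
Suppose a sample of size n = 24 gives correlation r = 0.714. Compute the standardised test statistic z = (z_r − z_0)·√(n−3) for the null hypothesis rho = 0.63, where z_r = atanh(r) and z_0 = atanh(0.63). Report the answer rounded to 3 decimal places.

z_r = atanh(0.714) = 0.895297,  z_0 = atanh(0.63) = 0.741416
SE = 1/√(n−3) = 1/√21 = 0.218218
z = (z_r − z_0)/SE = (0.895297 − 0.741416) / 0.218218 = 0.153881 / 0.218218 = 0.705

0.705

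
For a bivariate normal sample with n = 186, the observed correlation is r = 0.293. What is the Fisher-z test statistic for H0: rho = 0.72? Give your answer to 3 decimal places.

-8.195

z_r = atanh(0.293) = 0.301845,  z_0 = atanh(0.72) = 0.907645
SE = 1/√(n−3) = 1/√183 = 0.073922
z = (z_r − z_0)/SE = (0.301845 − 0.907645) / 0.073922 = -0.605800 / 0.073922 = -8.195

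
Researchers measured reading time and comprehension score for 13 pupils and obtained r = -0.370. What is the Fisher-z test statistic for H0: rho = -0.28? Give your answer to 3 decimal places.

Fisher z: atanh(-0.370) = -0.388423, atanh(-0.28) = -0.287682
z = (z_r − z_0)·√(n−3) = (-0.388423 − (-0.287682))·√10 = -0.100741 · 3.162278 = -0.319

-0.319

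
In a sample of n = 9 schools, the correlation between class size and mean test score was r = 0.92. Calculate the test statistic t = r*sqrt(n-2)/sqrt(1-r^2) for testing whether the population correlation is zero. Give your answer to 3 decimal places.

1 − r² = 1 − 0.8464 = 0.1536;  √(1−r²) = 0.391918
√(n−2) = √7 = 2.645751
t = r·√(n−2)/√(1−r²) = 0.92 · 2.645751 / 0.391918 = 6.211

6.211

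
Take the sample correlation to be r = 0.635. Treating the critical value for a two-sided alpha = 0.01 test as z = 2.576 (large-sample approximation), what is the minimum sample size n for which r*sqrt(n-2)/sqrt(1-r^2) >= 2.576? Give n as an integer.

12

Need r·√(n−2)/√(1−r²) ≥ 2.576
√(n−2) ≥ 2.576·√(1−0.403225) / 0.635 = 2.576·0.772512 / 0.635 = 3.1338
n−2 ≥ 9.8207  ⇒  n ≥ 11.8207
Smallest integer n = 12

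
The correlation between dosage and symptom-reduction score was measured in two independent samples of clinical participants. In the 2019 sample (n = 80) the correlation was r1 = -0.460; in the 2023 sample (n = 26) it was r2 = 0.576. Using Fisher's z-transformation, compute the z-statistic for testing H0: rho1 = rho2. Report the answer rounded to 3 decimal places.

-4.855

Fisher z-transforms: z1 = atanh(-0.460) = -0.497311, z2 = atanh(0.576) = 0.656456; difference d = -1.153767
Var(d) = 1/77 + 1/23 = 0.0129870 + 0.0434783 = 0.0564653
z = d/√Var(d) = -1.153767 / √0.0564653 = -1.153767 / 0.237624 = -4.855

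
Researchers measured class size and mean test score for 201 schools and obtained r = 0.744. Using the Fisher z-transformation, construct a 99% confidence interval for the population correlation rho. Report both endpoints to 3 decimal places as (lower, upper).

Fisher z: z_r = atanh(r) = ½·ln((1+0.744)/(1−0.744)) = 0.959380
SE(z) = 1/√(n−3) = 1/√198 = 0.071067
99% ⇒ z* = 2.576; margin = 2.576·0.071067 = 0.183069
CI on z-scale: (0.776311, 1.142449)
Back-transform: tanh(0.776311) = 0.650584, tanh(1.142449) = 0.815237

(0.651, 0.815)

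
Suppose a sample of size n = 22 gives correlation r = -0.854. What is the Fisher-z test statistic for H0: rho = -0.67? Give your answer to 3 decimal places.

-2.005

z_r = atanh(-0.854) = -1.270747,  z_0 = atanh(-0.67) = -0.810743
SE = 1/√(n−3) = 1/√19 = 0.229416
z = (z_r − z_0)/SE = (-1.270747 − (-0.810743)) / 0.229416 = -0.460004 / 0.229416 = -2.005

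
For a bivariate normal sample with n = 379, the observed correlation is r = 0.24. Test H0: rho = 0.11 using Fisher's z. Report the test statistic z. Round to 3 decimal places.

2.605

Fisher z: atanh(0.24) = 0.244774, atanh(0.11) = 0.110447
z = (z_r − z_0)·√(n−3) = (0.244774 − 0.110447)·√376 = 0.134327 · 19.390719 = 2.605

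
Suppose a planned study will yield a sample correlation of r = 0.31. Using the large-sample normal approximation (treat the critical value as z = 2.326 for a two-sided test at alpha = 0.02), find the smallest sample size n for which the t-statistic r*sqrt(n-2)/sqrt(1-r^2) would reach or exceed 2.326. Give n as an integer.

r√(n−2)/√(1−r²) ≥ 2.326  ⇔  n−2 ≥ (2.326)²·(1−r²)/r²
(1−r²)/r² = (1−0.0961)/0.0961 = 9.4058
n ≥ 2 + 5.410276·9.4058 = 2 + 50.8880 = 52.8880
⌈52.8880⌉ = 53

53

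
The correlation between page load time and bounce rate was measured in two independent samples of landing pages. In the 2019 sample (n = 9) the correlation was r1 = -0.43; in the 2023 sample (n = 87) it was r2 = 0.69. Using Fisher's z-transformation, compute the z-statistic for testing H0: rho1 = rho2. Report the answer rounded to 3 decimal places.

z1 = atanh(-0.43) = -0.459897,  z2 = atanh(0.69) = 0.847956
SE = √(1/(n1−3) + 1/(n2−3)) = √(1/6 + 1/84) = √(0.1666667 + 0.0119048) = √0.1785715 = 0.422577
z = (z1 − z2)/SE = (-0.459897 − 0.847956) / 0.422577 = -1.307853 / 0.422577 = -3.095

-3.095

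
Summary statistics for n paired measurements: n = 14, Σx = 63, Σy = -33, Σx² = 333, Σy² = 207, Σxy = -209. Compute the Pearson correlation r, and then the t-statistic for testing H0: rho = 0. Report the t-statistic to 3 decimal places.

-4.007

S_xy = nΣxy − ΣxΣy = 14·(-209) − 63·(-33) = -2926 − (-2079) = -847
S_xx = nΣx² − (Σx)² = 14·333 − 63² = 4662 − 3969 = 693
S_yy = nΣy² − (Σy)² = 14·207 − (-33)² = 2898 − 1089 = 1809
r = S_xy / √(S_xx·S_yy) = -847 / √(693·1809) = -847 / √1253637 = -847 / 1119.6593 = -0.7565
t = r·√(n−2)/√(1−r²) = -0.7565·√12 / √(1−0.572292) = -2.620593 / 0.653994 = -4.007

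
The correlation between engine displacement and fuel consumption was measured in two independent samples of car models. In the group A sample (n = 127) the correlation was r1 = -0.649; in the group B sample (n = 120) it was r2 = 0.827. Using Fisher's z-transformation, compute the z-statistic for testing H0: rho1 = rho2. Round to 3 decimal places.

-15.146

z1 = atanh(-0.649) = -0.773569,  z2 = atanh(0.827) = 1.178569
SE = √(1/(n1−3) + 1/(n2−3)) = √(1/124 + 1/117) = √(0.0080645 + 0.0085470) = √0.0166115 = 0.128886
z = (z1 − z2)/SE = (-0.773569 − 1.178569) / 0.128886 = -1.952138 / 0.128886 = -15.146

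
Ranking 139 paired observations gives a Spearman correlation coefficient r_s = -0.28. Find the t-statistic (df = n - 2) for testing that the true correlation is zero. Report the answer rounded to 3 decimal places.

-3.414

1 − r_s² = 1 − 0.0784 = 0.9216;  √(1−r_s²) = 0.960000
√(n−2) = √137 = 11.704700
t = r_s·√(n−2)/√(1−r_s²) = -0.28 · 11.704700 / 0.960000 = -3.414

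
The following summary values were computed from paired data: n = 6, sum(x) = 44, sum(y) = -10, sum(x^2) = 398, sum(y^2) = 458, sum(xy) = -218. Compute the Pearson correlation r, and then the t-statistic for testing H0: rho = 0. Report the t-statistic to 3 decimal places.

-2.607

Numerator: nΣxy − (Σx)(Σy) = 6·(-218) − (44)(-10) = -868
Denominator: √[(nΣx²−(Σx)²)(nΣy²−(Σy)²)]
  nΣx²−(Σx)² = 6·398 − 1936 = 452;  nΣy²−(Σy)² = 6·458 − 100 = 2648
  √(452·2648) = √1196896 = 1094.0274
r = -868 / 1094.0274 = -0.7934
t = r·√(n−2)/√(1−r²) = -0.7934·√4 / √(1−0.629484) = -1.586800 / 0.608700 = -2.607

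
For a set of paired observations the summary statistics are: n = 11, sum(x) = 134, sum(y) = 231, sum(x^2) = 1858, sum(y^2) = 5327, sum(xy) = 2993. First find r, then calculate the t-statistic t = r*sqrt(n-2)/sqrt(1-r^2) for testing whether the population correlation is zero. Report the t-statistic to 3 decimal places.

S_xy = nΣxy − ΣxΣy = 11·2993 − 134·231 = 32923 − 30954 = 1969
S_xx = nΣx² − (Σx)² = 11·1858 − 134² = 20438 − 17956 = 2482
S_yy = nΣy² − (Σy)² = 11·5327 − 231² = 58597 − 53361 = 5236
r = S_xy / √(S_xx·S_yy) = 1969 / √(2482·5236) = 1969 / √12995752 = 1969 / 3604.9621 = 0.5462
t = r·√(n−2)/√(1−r²) = 0.5462·√9 / √(1−0.298334) = 1.638600 / 0.837655 = 1.956

1.956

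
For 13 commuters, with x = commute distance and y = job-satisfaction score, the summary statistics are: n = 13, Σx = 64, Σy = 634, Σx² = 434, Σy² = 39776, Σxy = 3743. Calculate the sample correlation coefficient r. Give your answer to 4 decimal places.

S_xy = nΣxy − ΣxΣy = 13·3743 − 64·634 = 48659 − 40576 = 8083
S_xx = nΣx² − (Σx)² = 13·434 − 64² = 5642 − 4096 = 1546
S_yy = nΣy² − (Σy)² = 13·39776 − 634² = 517088 − 401956 = 115132
r = S_xy / √(S_xx·S_yy) = 8083 / √(1546·115132) = 8083 / √177994072 = 8083 / 13341.4419 = 0.6059

0.6059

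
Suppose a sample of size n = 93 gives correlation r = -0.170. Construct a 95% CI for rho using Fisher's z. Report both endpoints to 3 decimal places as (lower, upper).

Fisher z: z_r = atanh(r) = ½·ln((1+(-0.170))/(1−(-0.170))) = -0.171667
SE(z) = 1/√(n−3) = 1/√90 = 0.105409
95% ⇒ z* = 1.960; margin = 1.960·0.105409 = 0.206602
CI on z-scale: (-0.378269, 0.034935)
Back-transform: tanh(-0.378269) = -0.361203, tanh(0.034935) = 0.034921

(-0.361, 0.035)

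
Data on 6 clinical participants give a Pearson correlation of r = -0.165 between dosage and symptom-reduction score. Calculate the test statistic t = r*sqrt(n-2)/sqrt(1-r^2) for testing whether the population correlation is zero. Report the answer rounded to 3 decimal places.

t = r·√(n−2) / √(1−r²) with r = -0.165, n = 6
  = -0.165·√4 / √(1 − 0.027225)
  = -0.165·2.000000 / 0.986294
  = -0.330000 / 0.986294 = -0.335

-0.335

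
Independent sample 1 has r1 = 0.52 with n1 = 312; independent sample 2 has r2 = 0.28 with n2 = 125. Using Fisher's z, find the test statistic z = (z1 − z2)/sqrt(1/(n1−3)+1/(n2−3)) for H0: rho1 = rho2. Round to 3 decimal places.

z1 = atanh(0.52) = 0.576340,  z2 = atanh(0.28) = 0.287682
SE = √(1/(n1−3) + 1/(n2−3)) = √(1/309 + 1/122) = √(0.0032362 + 0.0081967) = √0.0114329 = 0.106925
z = (z1 − z2)/SE = (0.576340 − 0.287682) / 0.106925 = 0.288658 / 0.106925 = 2.700

2.700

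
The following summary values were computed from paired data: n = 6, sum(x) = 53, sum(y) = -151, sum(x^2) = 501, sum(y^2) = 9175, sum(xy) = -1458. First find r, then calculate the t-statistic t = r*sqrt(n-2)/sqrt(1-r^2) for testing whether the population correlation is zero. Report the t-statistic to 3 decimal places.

-0.619

S_xy = nΣxy − ΣxΣy = 6·(-1458) − 53·(-151) = -8748 − (-8003) = -745
S_xx = nΣx² − (Σx)² = 6·501 − 53² = 3006 − 2809 = 197
S_yy = nΣy² − (Σy)² = 6·9175 − (-151)² = 55050 − 22801 = 32249
r = S_xy / √(S_xx·S_yy) = -745 / √(197·32249) = -745 / √6353053 = -745 / 2520.5263 = -0.2956
t = r·√(n−2)/√(1−r²) = -0.2956·√4 / √(1−0.087379) = -0.591200 / 0.955312 = -0.619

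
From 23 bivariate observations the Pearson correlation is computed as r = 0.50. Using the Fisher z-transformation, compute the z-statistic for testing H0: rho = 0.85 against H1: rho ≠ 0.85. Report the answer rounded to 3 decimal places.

-3.161

z_r = atanh(0.50) = 0.549306,  z_0 = atanh(0.85) = 1.256153
SE = 1/√(n−3) = 1/√20 = 0.223607
z = (z_r − z_0)/SE = (0.549306 − 1.256153) / 0.223607 = -0.706847 / 0.223607 = -3.161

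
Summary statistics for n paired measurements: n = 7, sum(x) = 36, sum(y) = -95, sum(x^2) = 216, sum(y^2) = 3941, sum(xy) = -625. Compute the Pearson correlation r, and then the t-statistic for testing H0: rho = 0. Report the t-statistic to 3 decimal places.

S_xy = nΣxy − ΣxΣy = 7·(-625) − 36·(-95) = -4375 − (-3420) = -955
S_xx = nΣx² − (Σx)² = 7·216 − 36² = 1512 − 1296 = 216
S_yy = nΣy² − (Σy)² = 7·3941 − (-95)² = 27587 − 9025 = 18562
r = S_xy / √(S_xx·S_yy) = -955 / √(216·18562) = -955 / √4009392 = -955 / 2002.3466 = -0.4769
t = r·√(n−2)/√(1−r²) = -0.4769·√5 / √(1−0.227434) = -1.066381 / 0.878957 = -1.213

-1.213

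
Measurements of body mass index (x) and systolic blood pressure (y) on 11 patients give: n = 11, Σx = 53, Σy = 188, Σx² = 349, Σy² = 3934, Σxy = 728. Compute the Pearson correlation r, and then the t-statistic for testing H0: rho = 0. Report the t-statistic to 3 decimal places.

S_xy = nΣxy − ΣxΣy = 11·728 − 53·188 = 8008 − 9964 = -1956
S_xx = nΣx² − (Σx)² = 11·349 − 53² = 3839 − 2809 = 1030
S_yy = nΣy² − (Σy)² = 11·3934 − 188² = 43274 − 35344 = 7930
r = S_xy / √(S_xx·S_yy) = -1956 / √(1030·7930) = -1956 / √8167900 = -1956 / 2857.9538 = -0.6844
t = r·√(n−2)/√(1−r²) = -0.6844·√9 / √(1−0.468403) = -2.053200 / 0.729107 = -2.816

-2.816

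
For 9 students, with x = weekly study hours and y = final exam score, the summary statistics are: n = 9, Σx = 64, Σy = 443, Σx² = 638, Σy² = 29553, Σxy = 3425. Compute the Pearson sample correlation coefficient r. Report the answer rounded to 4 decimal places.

0.2308

Numerator: nΣxy − (Σx)(Σy) = 9·3425 − (64)(443) = 2473
Denominator: √[(nΣx²−(Σx)²)(nΣy²−(Σy)²)]
  nΣx²−(Σx)² = 9·638 − 4096 = 1646;  nΣy²−(Σy)² = 9·29553 − 196249 = 69728
  √(1646·69728) = √114772288 = 10713.1829
r = 2473 / 10713.1829 = 0.2308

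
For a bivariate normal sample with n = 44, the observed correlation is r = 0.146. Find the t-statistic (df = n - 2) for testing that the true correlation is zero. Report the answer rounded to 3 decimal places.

1 − r² = 1 − 0.021316 = 0.978684;  √(1−r²) = 0.989285
√(n−2) = √42 = 6.480741
t = r·√(n−2)/√(1−r²) = 0.146 · 6.480741 / 0.989285 = 0.956

0.956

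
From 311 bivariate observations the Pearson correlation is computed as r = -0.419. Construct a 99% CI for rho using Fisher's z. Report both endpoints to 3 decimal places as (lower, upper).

z_r = atanh(-0.419) = -0.446478;  SE = 1/√(n−3) = 1/√308 = 0.056980
z-limits: -0.446478 ± 2.576·0.056980 = -0.446478 ± 0.146780 = [-0.593258, -0.299698]
ρ-limits: (tanh -0.593258, tanh -0.299698) = (-0.532, -0.291)

(-0.532, -0.291)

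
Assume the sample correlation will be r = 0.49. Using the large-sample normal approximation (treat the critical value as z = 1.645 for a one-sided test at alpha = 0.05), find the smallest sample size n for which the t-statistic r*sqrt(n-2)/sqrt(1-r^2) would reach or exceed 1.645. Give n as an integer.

11

r√(n−2)/√(1−r²) ≥ 1.645  ⇔  n−2 ≥ (1.645)²·(1−r²)/r²
(1−r²)/r² = (1−0.2401)/0.2401 = 3.1649
n ≥ 2 + 2.706025·3.1649 = 2 + 8.5643 = 10.5643
⌈10.5643⌉ = 11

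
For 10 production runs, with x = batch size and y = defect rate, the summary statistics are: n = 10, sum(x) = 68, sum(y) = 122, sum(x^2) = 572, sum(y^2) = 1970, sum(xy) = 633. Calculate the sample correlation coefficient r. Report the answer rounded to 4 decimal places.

S_xy = nΣxy − ΣxΣy = 10·633 − 68·122 = 6330 − 8296 = -1966
S_xx = nΣx² − (Σx)² = 10·572 − 68² = 5720 − 4624 = 1096
S_yy = nΣy² − (Σy)² = 10·1970 − 122² = 19700 − 14884 = 4816
r = S_xy / √(S_xx·S_yy) = -1966 / √(1096·4816) = -1966 / √5278336 = -1966 / 2297.4629 = -0.8557

-0.8557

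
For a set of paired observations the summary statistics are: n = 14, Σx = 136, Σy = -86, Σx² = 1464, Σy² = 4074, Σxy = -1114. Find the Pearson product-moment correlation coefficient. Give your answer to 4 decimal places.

-0.3914

S_xy = nΣxy − ΣxΣy = 14·(-1114) − 136·(-86) = -15596 − (-11696) = -3900
S_xx = nΣx² − (Σx)² = 14·1464 − 136² = 20496 − 18496 = 2000
S_yy = nΣy² − (Σy)² = 14·4074 − (-86)² = 57036 − 7396 = 49640
r = S_xy / √(S_xx·S_yy) = -3900 / √(2000·49640) = -3900 / √99280000 = -3900 / 9963.9350 = -0.3914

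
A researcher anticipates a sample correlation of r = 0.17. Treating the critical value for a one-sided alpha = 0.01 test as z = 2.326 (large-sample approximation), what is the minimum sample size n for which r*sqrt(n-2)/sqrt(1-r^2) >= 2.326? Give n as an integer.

Need r·√(n−2)/√(1−r²) ≥ 2.326
√(n−2) ≥ 2.326·√(1−0.0289) / 0.17 = 2.326·0.985444 / 0.17 = 13.4832
n−2 ≥ 181.7967  ⇒  n ≥ 183.7967
Smallest integer n = 184

184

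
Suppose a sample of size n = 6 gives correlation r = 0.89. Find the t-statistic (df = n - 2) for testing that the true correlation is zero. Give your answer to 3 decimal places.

t = r·√(n−2) / √(1−r²) with r = 0.89, n = 6
  = 0.89·√4 / √(1 − 0.7921)
  = 0.89·2.000000 / 0.455961
  = 1.780000 / 0.455961 = 3.904

3.904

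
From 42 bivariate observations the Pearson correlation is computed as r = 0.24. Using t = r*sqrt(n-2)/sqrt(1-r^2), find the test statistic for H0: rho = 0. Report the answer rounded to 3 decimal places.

1.564

t = r·√(n−2) / √(1−r²) with r = 0.24, n = 42
  = 0.24·√40 / √(1 − 0.0576)
  = 0.24·6.324555 / 0.970773
  = 1.517893 / 0.970773 = 1.564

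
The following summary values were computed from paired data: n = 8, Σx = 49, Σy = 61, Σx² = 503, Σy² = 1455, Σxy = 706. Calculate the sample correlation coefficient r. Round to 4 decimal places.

0.7417

Numerator: nΣxy − (Σx)(Σy) = 8·706 − (49)(61) = 2659
Denominator: √[(nΣx²−(Σx)²)(nΣy²−(Σy)²)]
  nΣx²−(Σx)² = 8·503 − 2401 = 1623;  nΣy²−(Σy)² = 8·1455 − 3721 = 7919
  √(1623·7919) = √12852537 = 3585.0435
r = 2659 / 3585.0435 = 0.7417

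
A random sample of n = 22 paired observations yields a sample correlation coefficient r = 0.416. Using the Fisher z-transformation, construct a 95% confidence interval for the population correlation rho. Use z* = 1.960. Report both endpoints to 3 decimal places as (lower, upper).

Fisher z: z_r = atanh(r) = ½·ln((1+0.416)/(1−0.416)) = 0.442845
SE(z) = 1/√(n−3) = 1/√19 = 0.229416
95% ⇒ z* = 1.960; margin = 1.960·0.229416 = 0.449655
CI on z-scale: (-0.006810, 0.892500)
Back-transform: tanh(-0.006810) = -0.006810, tanh(0.892500) = 0.712626

(-0.007, 0.713)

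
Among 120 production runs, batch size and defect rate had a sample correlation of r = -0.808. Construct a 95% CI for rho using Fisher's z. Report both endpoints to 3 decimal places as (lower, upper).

(-0.862, -0.735)

Fisher z: z_r = atanh(r) = ½·ln((1+(-0.808))/(1−(-0.808))) = -1.121241
SE(z) = 1/√(n−3) = 1/√117 = 0.092450
95% ⇒ z* = 1.960; margin = 1.960·0.092450 = 0.181202
CI on z-scale: (-1.302443, -0.940039)
Back-transform: tanh(-1.302443) = -0.862351, tanh(-0.940039) = -0.735240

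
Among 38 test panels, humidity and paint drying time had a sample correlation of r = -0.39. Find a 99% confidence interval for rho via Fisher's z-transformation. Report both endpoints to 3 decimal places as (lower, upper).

(-0.690, 0.024)

z_r = atanh(-0.39) = -0.411800;  SE = 1/√(n−3) = 1/√35 = 0.169031
z-limits: -0.411800 ± 2.576·0.169031 = -0.411800 ± 0.435424 = [-0.847224, 0.023624]
ρ-limits: (tanh -0.847224, tanh 0.023624) = (-0.690, 0.024)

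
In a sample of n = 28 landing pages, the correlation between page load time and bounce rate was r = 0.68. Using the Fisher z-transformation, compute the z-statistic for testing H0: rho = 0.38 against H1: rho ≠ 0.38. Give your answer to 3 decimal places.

2.145

Fisher z: atanh(0.68) = 0.829114, atanh(0.38) = 0.400060
z = (z_r − z_0)·√(n−3) = (0.829114 − 0.400060)·√25 = 0.429054 · 5.000000 = 2.145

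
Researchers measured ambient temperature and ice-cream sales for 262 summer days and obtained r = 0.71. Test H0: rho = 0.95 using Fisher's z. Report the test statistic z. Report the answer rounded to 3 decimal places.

z_r = atanh(0.71) = 0.887184,  z_0 = atanh(0.95) = 1.831781
SE = 1/√(n−3) = 1/√259 = 0.062137
z = (z_r − z_0)/SE = (0.887184 − 1.831781) / 0.062137 = -0.944597 / 0.062137 = -15.202

-15.202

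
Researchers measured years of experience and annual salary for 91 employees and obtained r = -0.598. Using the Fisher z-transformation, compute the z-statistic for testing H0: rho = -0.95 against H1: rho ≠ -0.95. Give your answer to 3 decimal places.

10.711

Fisher z: atanh(-0.598) = -0.690028, atanh(-0.95) = -1.831781
z = (z_r − z_0)·√(n−3) = (-0.690028 − (-1.831781))·√88 = 1.141753 · 9.380832 = 10.711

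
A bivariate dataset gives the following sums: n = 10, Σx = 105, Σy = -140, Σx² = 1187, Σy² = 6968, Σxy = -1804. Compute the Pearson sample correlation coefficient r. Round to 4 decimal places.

Numerator: nΣxy − (Σx)(Σy) = 10·(-1804) − (105)(-140) = -3340
Denominator: √[(nΣx²−(Σx)²)(nΣy²−(Σy)²)]
  nΣx²−(Σx)² = 10·1187 − 11025 = 845;  nΣy²−(Σy)² = 10·6968 − 19600 = 50080
  √(845·50080) = √42317600 = 6505.1979
r = -3340 / 6505.1979 = -0.5134

-0.5134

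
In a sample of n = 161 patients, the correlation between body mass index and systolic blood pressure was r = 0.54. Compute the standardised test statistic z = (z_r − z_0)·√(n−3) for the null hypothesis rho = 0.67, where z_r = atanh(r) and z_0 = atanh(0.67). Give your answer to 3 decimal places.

z_r = atanh(0.54) = 0.604156,  z_0 = atanh(0.67) = 0.810743
SE = 1/√(n−3) = 1/√158 = 0.079556
z = (z_r − z_0)/SE = (0.604156 − 0.810743) / 0.079556 = -0.206587 / 0.079556 = -2.597

-2.597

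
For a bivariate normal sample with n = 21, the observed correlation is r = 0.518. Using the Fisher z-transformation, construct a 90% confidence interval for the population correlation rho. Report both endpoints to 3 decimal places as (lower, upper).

z_r = atanh(0.518) = 0.573602;  SE = 1/√(n−3) = 1/√18 = 0.235702
z-limits: 0.573602 ± 1.645·0.235702 = 0.573602 ± 0.387730 = [0.185872, 0.961332]
ρ-limits: (tanh 0.185872, tanh 0.961332) = (0.184, 0.745)

(0.184, 0.745)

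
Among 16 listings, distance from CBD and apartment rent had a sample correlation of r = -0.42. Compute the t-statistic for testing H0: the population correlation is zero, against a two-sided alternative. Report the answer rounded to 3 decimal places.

1 − r² = 1 − 0.1764 = 0.8236;  √(1−r²) = 0.907524
√(n−2) = √14 = 3.741657
t = r·√(n−2)/√(1−r²) = -0.42 · 3.741657 / 0.907524 = -1.732

-1.732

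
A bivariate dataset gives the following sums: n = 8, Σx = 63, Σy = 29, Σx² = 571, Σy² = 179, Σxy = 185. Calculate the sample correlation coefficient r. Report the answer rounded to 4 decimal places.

S_xy = nΣxy − ΣxΣy = 8·185 − 63·29 = 1480 − 1827 = -347
S_xx = nΣx² − (Σx)² = 8·571 − 63² = 4568 − 3969 = 599
S_yy = nΣy² − (Σy)² = 8·179 − 29² = 1432 − 841 = 591
r = S_xy / √(S_xx·S_yy) = -347 / √(599·591) = -347 / √354009 = -347 / 594.9866 = -0.5832

-0.5832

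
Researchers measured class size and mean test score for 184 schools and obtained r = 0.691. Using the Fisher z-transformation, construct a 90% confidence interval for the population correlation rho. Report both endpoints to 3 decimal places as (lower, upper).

Fisher z: z_r = atanh(r) = ½·ln((1+0.691)/(1−0.691)) = 0.849867
SE(z) = 1/√(n−3) = 1/√181 = 0.074329
90% ⇒ z* = 1.645; margin = 1.645·0.074329 = 0.122271
CI on z-scale: (0.727596, 0.972138)
Back-transform: tanh(0.727596) = 0.621592, tanh(0.972138) = 0.749642

(0.622, 0.750)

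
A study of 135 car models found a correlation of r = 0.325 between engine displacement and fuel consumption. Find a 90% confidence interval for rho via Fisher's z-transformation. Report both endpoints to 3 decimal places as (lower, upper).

Fisher z: z_r = atanh(r) = ½·ln((1+0.325)/(1−0.325)) = 0.337228
SE(z) = 1/√(n−3) = 1/√132 = 0.087039
90% ⇒ z* = 1.645; margin = 1.645·0.087039 = 0.143179
CI on z-scale: (0.194049, 0.480407)
Back-transform: tanh(0.194049) = 0.191649, tanh(0.480407) = 0.446570

(0.192, 0.447)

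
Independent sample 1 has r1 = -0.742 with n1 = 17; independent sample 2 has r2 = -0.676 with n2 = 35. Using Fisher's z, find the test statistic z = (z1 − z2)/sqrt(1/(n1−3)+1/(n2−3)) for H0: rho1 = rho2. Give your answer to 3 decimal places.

Fisher z-transforms: z1 = atanh(-0.742) = -0.954915, z2 = atanh(-0.676) = -0.821711; difference d = -0.133204
Var(d) = 1/14 + 1/32 = 0.0714286 + 0.0312500 = 0.1026786
z = d/√Var(d) = -0.133204 / √0.1026786 = -0.133204 / 0.320435 = -0.416

-0.416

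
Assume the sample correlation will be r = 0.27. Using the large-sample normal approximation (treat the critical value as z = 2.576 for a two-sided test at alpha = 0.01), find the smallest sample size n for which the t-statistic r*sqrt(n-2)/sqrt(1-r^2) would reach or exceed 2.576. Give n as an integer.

87

r√(n−2)/√(1−r²) ≥ 2.576  ⇔  n−2 ≥ (2.576)²·(1−r²)/r²
(1−r²)/r² = (1−0.0729)/0.0729 = 12.7174
n ≥ 2 + 6.635776·12.7174 = 2 + 84.3898 = 86.3898
⌈86.3898⌉ = 87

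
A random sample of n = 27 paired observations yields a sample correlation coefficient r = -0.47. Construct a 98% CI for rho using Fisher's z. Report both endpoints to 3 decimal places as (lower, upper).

Fisher z: z_r = atanh(r) = ½·ln((1+(-0.47))/(1−(-0.47))) = -0.510070
SE(z) = 1/√(n−3) = 1/√24 = 0.204124
98% ⇒ z* = 2.326; margin = 2.326·0.204124 = 0.474792
CI on z-scale: (-0.984862, -0.035278)
Back-transform: tanh(-0.984862) = -0.755163, tanh(-0.035278) = -0.035263

(-0.755, -0.035)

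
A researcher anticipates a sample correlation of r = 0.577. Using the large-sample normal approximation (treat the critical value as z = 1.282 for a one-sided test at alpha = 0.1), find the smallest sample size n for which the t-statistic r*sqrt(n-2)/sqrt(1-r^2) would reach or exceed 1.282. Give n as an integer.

6

Need r·√(n−2)/√(1−r²) ≥ 1.282
√(n−2) ≥ 1.282·√(1−0.332929) / 0.577 = 1.282·0.816744 / 0.577 = 1.8147
n−2 ≥ 3.2931  ⇒  n ≥ 5.2931
Smallest integer n = 6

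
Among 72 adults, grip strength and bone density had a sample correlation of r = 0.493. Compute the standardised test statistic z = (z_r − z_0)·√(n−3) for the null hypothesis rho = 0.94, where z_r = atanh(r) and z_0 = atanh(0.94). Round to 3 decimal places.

-9.952

z_r = atanh(0.493) = 0.540016,  z_0 = atanh(0.94) = 1.738049
SE = 1/√(n−3) = 1/√69 = 0.120386
z = (z_r − z_0)/SE = (0.540016 − 1.738049) / 0.120386 = -1.198033 / 0.120386 = -9.952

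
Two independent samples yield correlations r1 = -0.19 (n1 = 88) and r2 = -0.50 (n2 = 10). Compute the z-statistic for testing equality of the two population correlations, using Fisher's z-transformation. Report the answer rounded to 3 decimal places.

z1 = atanh(-0.19) = -0.192337,  z2 = atanh(-0.50) = -0.549306
SE = √(1/(n1−3) + 1/(n2−3)) = √(1/85 + 1/7) = √(0.0117647 + 0.1428571) = √0.1546218 = 0.393220
z = (z1 − z2)/SE = (-0.192337 − (-0.549306)) / 0.393220 = 0.356969 / 0.393220 = 0.908

0.908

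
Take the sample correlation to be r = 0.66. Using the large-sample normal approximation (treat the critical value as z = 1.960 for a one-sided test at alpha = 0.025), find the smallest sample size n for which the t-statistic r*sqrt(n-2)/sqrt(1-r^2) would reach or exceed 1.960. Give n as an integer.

r√(n−2)/√(1−r²) ≥ 1.960  ⇔  n−2 ≥ (1.960)²·(1−r²)/r²
(1−r²)/r² = (1−0.4356)/0.4356 = 1.2957
n ≥ 2 + 3.8416·1.2957 = 2 + 4.9776 = 6.9776
⌈6.9776⌉ = 7

7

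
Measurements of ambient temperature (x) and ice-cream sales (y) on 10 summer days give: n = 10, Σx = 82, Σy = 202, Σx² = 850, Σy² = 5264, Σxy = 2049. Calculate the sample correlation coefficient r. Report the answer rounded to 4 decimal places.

Numerator: nΣxy − (Σx)(Σy) = 10·2049 − (82)(202) = 3926
Denominator: √[(nΣx²−(Σx)²)(nΣy²−(Σy)²)]
  nΣx²−(Σx)² = 10·850 − 6724 = 1776;  nΣy²−(Σy)² = 10·5264 − 40804 = 11836
  √(1776·11836) = √21020736 = 4584.8376
r = 3926 / 4584.8376 = 0.8563

0.8563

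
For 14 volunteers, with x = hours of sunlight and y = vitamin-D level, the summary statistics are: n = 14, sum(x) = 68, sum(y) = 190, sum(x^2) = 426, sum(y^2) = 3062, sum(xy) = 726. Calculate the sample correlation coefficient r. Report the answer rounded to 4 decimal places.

S_xy = nΣxy − ΣxΣy = 14·726 − 68·190 = 10164 − 12920 = -2756
S_xx = nΣx² − (Σx)² = 14·426 − 68² = 5964 − 4624 = 1340
S_yy = nΣy² − (Σy)² = 14·3062 − 190² = 42868 − 36100 = 6768
r = S_xy / √(S_xx·S_yy) = -2756 / √(1340·6768) = -2756 / √9069120 = -2756 / 3011.4980 = -0.9152

-0.9152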